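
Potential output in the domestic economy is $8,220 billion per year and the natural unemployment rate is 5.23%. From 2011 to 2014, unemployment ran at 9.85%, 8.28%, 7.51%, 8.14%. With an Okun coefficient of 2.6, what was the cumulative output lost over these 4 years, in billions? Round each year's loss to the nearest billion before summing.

$2,748 billion

Year 2011: gap = -2.6 × (9.85 - 5.23) = -12.012%, loss ≈ 8220 × 12.012/100 ≈ 987.
Year 2012: gap = -2.6 × (8.28 - 5.23) = -7.93%, loss ≈ 8220 × 7.93/100 ≈ 652.
Year 2013: gap = -2.6 × (7.51 - 5.23) = -5.928%, loss ≈ 8220 × 5.928/100 ≈ 487.
Year 2014: gap = -2.6 × (8.14 - 5.23) = -7.566%, loss ≈ 8220 × 7.566/100 ≈ 622.
Total lost output = 987 + 652 + 487 + 622 = 2748 billion.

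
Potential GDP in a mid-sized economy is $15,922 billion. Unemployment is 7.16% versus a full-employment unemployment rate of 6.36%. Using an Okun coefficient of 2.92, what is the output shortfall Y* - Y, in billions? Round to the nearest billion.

Output gap = -2.92 × (7.16 - 6.36) = -2.92 × 0.8 = -2.336%.
Actual GDP ≈ 15922 × 0.97664 ≈ 15550 billion, so the shortfall is 15922 - 15550 = 372 billion.

$372 billion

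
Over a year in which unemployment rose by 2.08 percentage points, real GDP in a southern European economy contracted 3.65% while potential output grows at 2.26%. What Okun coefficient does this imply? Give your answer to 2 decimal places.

β ≈ 2.84

Growth form: g_Y = g_Y* - β × Δu, so β = (g_Y* - g_Y)/Δu.
β = (2.26 + 3.65)/2.08 = 5.91/2.08 = 2.84.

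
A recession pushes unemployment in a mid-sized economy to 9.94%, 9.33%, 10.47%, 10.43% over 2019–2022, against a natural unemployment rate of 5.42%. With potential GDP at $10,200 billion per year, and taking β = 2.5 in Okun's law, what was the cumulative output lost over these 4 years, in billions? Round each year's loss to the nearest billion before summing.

$4,716 billion

Year 2019: gap = -2.5 × (9.94 - 5.42) = -11.3%, loss ≈ 10200 × 11.3/100 ≈ 1153.
Year 2020: gap = -2.5 × (9.33 - 5.42) = -9.775%, loss ≈ 10200 × 9.775/100 ≈ 997.
Year 2021: gap = -2.5 × (10.47 - 5.42) = -12.625%, loss ≈ 10200 × 12.625/100 ≈ 1288.
Year 2022: gap = -2.5 × (10.43 - 5.42) = -12.525%, loss ≈ 10200 × 12.525/100 ≈ 1278.
Total lost output = 1153 + 997 + 1288 + 1278 = 4716 billion.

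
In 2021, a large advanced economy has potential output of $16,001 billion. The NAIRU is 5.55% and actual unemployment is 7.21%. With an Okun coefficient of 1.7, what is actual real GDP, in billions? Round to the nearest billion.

$15,549 billion

Unemployment gap = 7.21 - 5.55 = 1.66 points, so the output gap is -1.7 × 1.66 = -2.822%.
Actual GDP = 16001 × (1 - 2.822/100) = 16001 × 0.97178 ≈ 15549 billion.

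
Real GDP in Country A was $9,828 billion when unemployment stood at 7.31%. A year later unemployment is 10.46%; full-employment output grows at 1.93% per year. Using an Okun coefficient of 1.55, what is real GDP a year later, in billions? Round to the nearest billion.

$9,538 billion

Δu = 10.46 - 7.31 = 3.15 points.
Okun's law (growth form): g_Y = g_Y* - β × Δu = 1.93 - 1.55 × (3.15) = 1.93 - 4.8825 = -2.9525%.
Real GDP in the next year = 9828 × (1 - 2.9525/100) = 9828 × 0.970475 ≈ 9538 billion.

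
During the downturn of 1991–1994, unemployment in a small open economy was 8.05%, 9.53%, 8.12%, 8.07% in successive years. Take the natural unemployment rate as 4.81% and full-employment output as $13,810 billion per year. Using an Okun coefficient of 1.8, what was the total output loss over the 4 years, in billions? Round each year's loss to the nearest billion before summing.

$3,611 billion

Year 1991: gap = -1.8 × (8.05 - 4.81) = -5.832%, loss ≈ 13810 × 5.832/100 ≈ 805.
Year 1992: gap = -1.8 × (9.53 - 4.81) = -8.496%, loss ≈ 13810 × 8.496/100 ≈ 1173.
Year 1993: gap = -1.8 × (8.12 - 4.81) = -5.958%, loss ≈ 13810 × 5.958/100 ≈ 823.
Year 1994: gap = -1.8 × (8.07 - 4.81) = -5.868%, loss ≈ 13810 × 5.868/100 ≈ 810.
Total lost output = 805 + 1173 + 823 + 810 = 3611 billion.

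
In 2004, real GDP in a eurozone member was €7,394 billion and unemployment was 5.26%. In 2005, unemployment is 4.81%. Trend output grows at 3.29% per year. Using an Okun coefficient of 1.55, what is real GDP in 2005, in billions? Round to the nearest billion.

€7,689 billion

Δu = 4.81 - 5.26 = -0.45 points.
Okun's law (growth form): g_Y = g_Y* - β × Δu = 3.29 - 1.55 × (-0.45) = 3.29 + 0.6975 = 3.9875%.
Real GDP in the next year = 7394 × (1 + 3.9875/100) = 7394 × 1.039875 ≈ 7689 billion.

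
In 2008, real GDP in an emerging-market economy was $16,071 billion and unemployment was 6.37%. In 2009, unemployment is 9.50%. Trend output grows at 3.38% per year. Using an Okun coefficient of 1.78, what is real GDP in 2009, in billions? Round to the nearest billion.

Δu = 9.5 - 6.37 = 3.13 points.
Okun's law (growth form): g_Y = g_Y* - β × Δu = 3.38 - 1.78 × (3.13) = 3.38 - 5.5714 = -2.1914%.
Real GDP in the next year = 16071 × (1 - 2.1914/100) = 16071 × 0.978086 ≈ 15719 billion.

$15,719 billion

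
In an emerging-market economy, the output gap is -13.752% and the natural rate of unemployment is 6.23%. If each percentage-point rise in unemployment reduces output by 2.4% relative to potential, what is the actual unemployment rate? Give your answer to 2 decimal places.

11.96%

From Okun's law, u - u* = -(output gap)/β = -(-13.752)/2.4 = 5.73 points.
So u = 6.23 + 5.73 = 11.96%.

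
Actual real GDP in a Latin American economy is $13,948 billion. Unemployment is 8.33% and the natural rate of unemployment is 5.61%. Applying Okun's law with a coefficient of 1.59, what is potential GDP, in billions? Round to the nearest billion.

Unemployment gap = 8.33 - 5.61 = 2.72 points, so output gap = -1.59 × 2.72 = -4.3248%.
Since Y = Y* × (1 + gap/100), Y* = 13948/0.956752 ≈ 14578 billion.

$14,578 billion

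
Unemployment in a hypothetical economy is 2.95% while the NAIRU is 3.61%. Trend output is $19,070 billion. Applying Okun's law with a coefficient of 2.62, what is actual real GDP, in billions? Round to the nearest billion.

$19,400 billion

Unemployment gap = 2.95 - 3.61 = -0.66 points, so the output gap is -2.62 × (-0.66) = 1.7292%.
Actual GDP = 19070 × (1 + 1.7292/100) = 19070 × 1.017292 ≈ 19400 billion.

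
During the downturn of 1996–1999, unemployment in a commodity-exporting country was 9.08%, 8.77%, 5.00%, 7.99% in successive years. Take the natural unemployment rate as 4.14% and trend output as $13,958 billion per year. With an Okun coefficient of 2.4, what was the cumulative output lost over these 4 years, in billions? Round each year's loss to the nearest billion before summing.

Year 1996: gap = -2.4 × (9.08 - 4.14) = -11.856%, loss ≈ 13958 × 11.856/100 ≈ 1655.
Year 1997: gap = -2.4 × (8.77 - 4.14) = -11.112%, loss ≈ 13958 × 11.112/100 ≈ 1551.
Year 1998: gap = -2.4 × (5 - 4.14) = -2.064%, loss ≈ 13958 × 2.064/100 ≈ 288.
Year 1999: gap = -2.4 × (7.99 - 4.14) = -9.24%, loss ≈ 13958 × 9.24/100 ≈ 1290.
Total lost output = 1655 + 1551 + 288 + 1290 = 4784 billion.

$4,784 billion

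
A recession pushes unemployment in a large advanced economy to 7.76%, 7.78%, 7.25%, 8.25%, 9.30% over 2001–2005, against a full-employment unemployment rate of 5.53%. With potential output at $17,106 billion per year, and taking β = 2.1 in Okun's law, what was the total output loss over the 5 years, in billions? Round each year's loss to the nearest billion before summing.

$4,558 billion

Year 2001: gap = -2.1 × (7.76 - 5.53) = -4.683%, loss ≈ 17106 × 4.683/100 ≈ 801.
Year 2002: gap = -2.1 × (7.78 - 5.53) = -4.725%, loss ≈ 17106 × 4.725/100 ≈ 808.
Year 2003: gap = -2.1 × (7.25 - 5.53) = -3.612%, loss ≈ 17106 × 3.612/100 ≈ 618.
Year 2004: gap = -2.1 × (8.25 - 5.53) = -5.712%, loss ≈ 17106 × 5.712/100 ≈ 977.
Year 2005: gap = -2.1 × (9.3 - 5.53) = -7.917%, loss ≈ 17106 × 7.917/100 ≈ 1354.
Total lost output = 801 + 808 + 618 + 977 + 1354 = 4558 billion.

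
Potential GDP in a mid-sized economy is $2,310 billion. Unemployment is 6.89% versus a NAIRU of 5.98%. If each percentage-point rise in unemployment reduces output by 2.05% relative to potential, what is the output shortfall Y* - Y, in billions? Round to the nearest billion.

$43 billion

Output gap = -2.05 × (6.89 - 5.98) = -2.05 × 0.91 = -1.8655%.
Actual GDP ≈ 2310 × 0.981345 ≈ 2267 billion, so the shortfall is 2310 - 2267 = 43 billion.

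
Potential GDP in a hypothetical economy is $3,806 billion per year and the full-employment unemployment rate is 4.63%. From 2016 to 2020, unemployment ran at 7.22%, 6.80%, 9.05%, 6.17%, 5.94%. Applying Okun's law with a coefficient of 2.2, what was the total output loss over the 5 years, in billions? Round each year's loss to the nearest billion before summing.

Year 2016: gap = -2.2 × (7.22 - 4.63) = -5.698%, loss ≈ 3806 × 5.698/100 ≈ 217.
Year 2017: gap = -2.2 × (6.8 - 4.63) = -4.774%, loss ≈ 3806 × 4.774/100 ≈ 182.
Year 2018: gap = -2.2 × (9.05 - 4.63) = -9.724%, loss ≈ 3806 × 9.724/100 ≈ 370.
Year 2019: gap = -2.2 × (6.17 - 4.63) = -3.388%, loss ≈ 3806 × 3.388/100 ≈ 129.
Year 2020: gap = -2.2 × (5.94 - 4.63) = -2.882%, loss ≈ 3806 × 2.882/100 ≈ 110.
Total lost output = 217 + 182 + 370 + 129 + 110 = 1008 billion.

$1,008 billion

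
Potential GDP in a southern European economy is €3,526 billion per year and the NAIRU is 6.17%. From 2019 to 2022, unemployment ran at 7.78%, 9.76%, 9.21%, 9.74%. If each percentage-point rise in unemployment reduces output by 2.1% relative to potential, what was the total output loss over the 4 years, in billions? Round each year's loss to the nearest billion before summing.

Year 2019: gap = -2.1 × (7.78 - 6.17) = -3.381%, loss ≈ 3526 × 3.381/100 ≈ 119.
Year 2020: gap = -2.1 × (9.76 - 6.17) = -7.539%, loss ≈ 3526 × 7.539/100 ≈ 266.
Year 2021: gap = -2.1 × (9.21 - 6.17) = -6.384%, loss ≈ 3526 × 6.384/100 ≈ 225.
Year 2022: gap = -2.1 × (9.74 - 6.17) = -7.497%, loss ≈ 3526 × 7.497/100 ≈ 264.
Total lost output = 119 + 266 + 225 + 264 = 874 billion.

€874 billion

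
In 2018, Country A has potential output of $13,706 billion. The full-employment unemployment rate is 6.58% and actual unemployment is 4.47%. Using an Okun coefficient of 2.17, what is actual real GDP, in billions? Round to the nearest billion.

$14,334 billion

Unemployment gap = 4.47 - 6.58 = -2.11 points, so the output gap is -2.17 × (-2.11) = 4.5787%.
Actual GDP = 13706 × (1 + 4.5787/100) = 13706 × 1.045787 ≈ 14334 billion.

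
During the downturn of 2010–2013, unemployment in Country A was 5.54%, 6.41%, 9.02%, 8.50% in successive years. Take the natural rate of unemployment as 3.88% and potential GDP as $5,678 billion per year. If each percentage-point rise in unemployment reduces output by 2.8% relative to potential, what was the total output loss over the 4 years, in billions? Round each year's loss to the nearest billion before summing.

Year 2010: gap = -2.8 × (5.54 - 3.88) = -4.648%, loss ≈ 5678 × 4.648/100 ≈ 264.
Year 2011: gap = -2.8 × (6.41 - 3.88) = -7.084%, loss ≈ 5678 × 7.084/100 ≈ 402.
Year 2012: gap = -2.8 × (9.02 - 3.88) = -14.392%, loss ≈ 5678 × 14.392/100 ≈ 817.
Year 2013: gap = -2.8 × (8.5 - 3.88) = -12.936%, loss ≈ 5678 × 12.936/100 ≈ 735.
Total lost output = 264 + 402 + 817 + 735 = 2218 billion.

$2,218 billion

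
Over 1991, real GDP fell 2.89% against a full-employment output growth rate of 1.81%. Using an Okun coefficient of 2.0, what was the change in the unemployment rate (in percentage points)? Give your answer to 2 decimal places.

Growth-rate Okun's law: g_Y = g_Y* - β × Δu, so Δu = (g_Y* - g_Y)/β.
Δu = (1.81 + 2.89)/2.0 = 4.7/2.0 = 2.35 percentage points.

2.35 percentage points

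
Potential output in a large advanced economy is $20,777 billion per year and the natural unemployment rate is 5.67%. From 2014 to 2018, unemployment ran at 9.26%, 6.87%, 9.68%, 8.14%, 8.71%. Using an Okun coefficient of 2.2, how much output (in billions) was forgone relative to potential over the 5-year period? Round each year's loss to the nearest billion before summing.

Year 2014: gap = -2.2 × (9.26 - 5.67) = -7.898%, loss ≈ 20777 × 7.898/100 ≈ 1641.
Year 2015: gap = -2.2 × (6.87 - 5.67) = -2.64%, loss ≈ 20777 × 2.64/100 ≈ 549.
Year 2016: gap = -2.2 × (9.68 - 5.67) = -8.822%, loss ≈ 20777 × 8.822/100 ≈ 1833.
Year 2017: gap = -2.2 × (8.14 - 5.67) = -5.434%, loss ≈ 20777 × 5.434/100 ≈ 1129.
Year 2018: gap = -2.2 × (8.71 - 5.67) = -6.688%, loss ≈ 20777 × 6.688/100 ≈ 1390.
Total lost output = 1641 + 549 + 1833 + 1129 + 1390 = 6542 billion.

$6,542 billion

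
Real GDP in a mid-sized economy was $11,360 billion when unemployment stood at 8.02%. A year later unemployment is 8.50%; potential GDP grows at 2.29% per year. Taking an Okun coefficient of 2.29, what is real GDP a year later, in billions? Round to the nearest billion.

Δu = 8.5 - 8.02 = 0.48 points.
Okun's law (growth form): g_Y = g_Y* - β × Δu = 2.29 - 2.29 × (0.48) = 2.29 - 1.0992 = 1.1908%.
Real GDP in the next year = 11360 × (1 + 1.1908/100) = 11360 × 1.011908 ≈ 11495 billion.

$11,495 billion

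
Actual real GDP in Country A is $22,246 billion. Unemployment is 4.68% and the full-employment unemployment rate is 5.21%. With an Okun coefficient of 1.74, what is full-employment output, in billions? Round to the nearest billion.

$22,043 billion

Unemployment gap = 4.68 - 5.21 = -0.53 points, so output gap = -1.74 × (-0.53) = 0.9222%.
Since Y = Y* × (1 + gap/100), Y* = 22246/1.009222 ≈ 22043 billion.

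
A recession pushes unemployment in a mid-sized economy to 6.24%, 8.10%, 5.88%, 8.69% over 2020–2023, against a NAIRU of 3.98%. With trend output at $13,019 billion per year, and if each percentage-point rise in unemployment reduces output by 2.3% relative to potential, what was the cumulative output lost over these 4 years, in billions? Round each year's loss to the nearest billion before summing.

$3,890 billion

Year 2020: gap = -2.3 × (6.24 - 3.98) = -5.198%, loss ≈ 13019 × 5.198/100 ≈ 677.
Year 2021: gap = -2.3 × (8.1 - 3.98) = -9.476%, loss ≈ 13019 × 9.476/100 ≈ 1234.
Year 2022: gap = -2.3 × (5.88 - 3.98) = -4.37%, loss ≈ 13019 × 4.37/100 ≈ 569.
Year 2023: gap = -2.3 × (8.69 - 3.98) = -10.833%, loss ≈ 13019 × 10.833/100 ≈ 1410.
Total lost output = 677 + 1234 + 569 + 1410 = 3890 billion.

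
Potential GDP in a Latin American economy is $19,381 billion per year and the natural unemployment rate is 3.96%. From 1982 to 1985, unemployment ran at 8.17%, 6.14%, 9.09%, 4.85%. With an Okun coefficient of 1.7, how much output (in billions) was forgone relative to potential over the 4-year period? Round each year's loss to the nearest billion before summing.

Year 1982: gap = -1.7 × (8.17 - 3.96) = -7.157%, loss ≈ 19381 × 7.157/100 ≈ 1387.
Year 1983: gap = -1.7 × (6.14 - 3.96) = -3.706%, loss ≈ 19381 × 3.706/100 ≈ 718.
Year 1984: gap = -1.7 × (9.09 - 3.96) = -8.721%, loss ≈ 19381 × 8.721/100 ≈ 1690.
Year 1985: gap = -1.7 × (4.85 - 3.96) = -1.513%, loss ≈ 19381 × 1.513/100 ≈ 293.
Total lost output = 1387 + 718 + 1690 + 293 = 4088 billion.

$4,088 billion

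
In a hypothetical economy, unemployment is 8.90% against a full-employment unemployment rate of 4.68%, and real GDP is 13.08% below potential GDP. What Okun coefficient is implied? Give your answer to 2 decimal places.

Okun's law: output gap = -β × (u - u*).
-13.08 = -β × (8.9 - 4.68) = -β × 4.22, so β = 13.08/4.22 = 3.10.

β ≈ 3.10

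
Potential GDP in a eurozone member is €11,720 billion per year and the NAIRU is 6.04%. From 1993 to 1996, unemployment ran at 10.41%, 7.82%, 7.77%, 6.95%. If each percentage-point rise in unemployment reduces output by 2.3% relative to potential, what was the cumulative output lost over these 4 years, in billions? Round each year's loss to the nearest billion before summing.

Year 1993: gap = -2.3 × (10.41 - 6.04) = -10.051%, loss ≈ 11720 × 10.051/100 ≈ 1178.
Year 1994: gap = -2.3 × (7.82 - 6.04) = -4.094%, loss ≈ 11720 × 4.094/100 ≈ 480.
Year 1995: gap = -2.3 × (7.77 - 6.04) = -3.979%, loss ≈ 11720 × 3.979/100 ≈ 466.
Year 1996: gap = -2.3 × (6.95 - 6.04) = -2.093%, loss ≈ 11720 × 2.093/100 ≈ 245.
Total lost output = 1178 + 480 + 466 + 245 = 2369 billion.

€2,369 billion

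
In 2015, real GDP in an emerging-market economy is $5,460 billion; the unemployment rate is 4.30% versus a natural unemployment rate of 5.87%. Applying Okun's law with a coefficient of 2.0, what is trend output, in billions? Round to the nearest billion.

$5,294 billion

Unemployment gap = 4.3 - 5.87 = -1.57 points, so output gap = -2 × (-1.57) = 3.14%.
Since Y = Y* × (1 + gap/100), Y* = 5460/1.0314 ≈ 5294 billion.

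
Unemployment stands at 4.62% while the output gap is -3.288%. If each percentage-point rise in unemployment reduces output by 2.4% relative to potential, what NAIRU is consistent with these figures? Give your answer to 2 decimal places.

From Okun's law, u - u* = -(output gap)/β = -(-3.288)/2.4 = 1.37 points.
So u* = 4.62 - 1.37 = 3.25%.

3.25%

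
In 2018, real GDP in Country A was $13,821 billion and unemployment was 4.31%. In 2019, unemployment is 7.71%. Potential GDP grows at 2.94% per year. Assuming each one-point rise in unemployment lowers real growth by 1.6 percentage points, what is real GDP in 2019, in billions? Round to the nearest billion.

Δu = 7.71 - 4.31 = 3.4 points.
Okun's law (growth form): g_Y = g_Y* - β × Δu = 2.94 - 1.6 × (3.40) = 2.94 - 5.44 = -2.5%.
Real GDP in the next year = 13821 × (1 - 2.5/100) = 13821 × 0.975 ≈ 13475 billion.

$13,475 billion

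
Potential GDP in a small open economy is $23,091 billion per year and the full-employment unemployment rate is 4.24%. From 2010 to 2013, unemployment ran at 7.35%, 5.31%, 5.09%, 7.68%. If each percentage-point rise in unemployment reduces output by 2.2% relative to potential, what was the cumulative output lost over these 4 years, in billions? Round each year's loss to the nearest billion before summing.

$4,304 billion

Year 2010: gap = -2.2 × (7.35 - 4.24) = -6.842%, loss ≈ 23091 × 6.842/100 ≈ 1580.
Year 2011: gap = -2.2 × (5.31 - 4.24) = -2.354%, loss ≈ 23091 × 2.354/100 ≈ 544.
Year 2012: gap = -2.2 × (5.09 - 4.24) = -1.87%, loss ≈ 23091 × 1.87/100 ≈ 432.
Year 2013: gap = -2.2 × (7.68 - 4.24) = -7.568%, loss ≈ 23091 × 7.568/100 ≈ 1748.
Total lost output = 1580 + 544 + 432 + 1748 = 4304 billion.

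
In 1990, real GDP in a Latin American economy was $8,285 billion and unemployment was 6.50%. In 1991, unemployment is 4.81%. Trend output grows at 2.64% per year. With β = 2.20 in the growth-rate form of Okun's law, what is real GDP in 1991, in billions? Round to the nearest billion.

$8,812 billion

Δu = 4.81 - 6.5 = -1.69 points.
Okun's law (growth form): g_Y = g_Y* - β × Δu = 2.64 - 2.20 × (-1.69) = 2.64 + 3.718 = 6.358%.
Real GDP in the next year = 8285 × (1 + 6.358/100) = 8285 × 1.06358 ≈ 8812 billion.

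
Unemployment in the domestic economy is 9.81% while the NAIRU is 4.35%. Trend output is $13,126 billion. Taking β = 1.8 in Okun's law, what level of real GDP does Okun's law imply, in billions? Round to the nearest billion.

$11,836 billion

Unemployment gap = 9.81 - 4.35 = 5.46 points, so the output gap is -1.8 × 5.46 = -9.828%.
Actual GDP = 13126 × (1 - 9.828/100) = 13126 × 0.90172 ≈ 11836 billion.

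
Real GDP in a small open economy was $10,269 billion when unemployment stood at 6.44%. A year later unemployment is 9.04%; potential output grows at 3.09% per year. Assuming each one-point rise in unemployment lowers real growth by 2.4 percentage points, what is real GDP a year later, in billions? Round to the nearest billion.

Δu = 9.04 - 6.44 = 2.6 points.
Okun's law (growth form): g_Y = g_Y* - β × Δu = 3.09 - 2.4 × (2.60) = 3.09 - 6.24 = -3.15%.
Real GDP in the next year = 10269 × (1 - 3.15/100) = 10269 × 0.9685 ≈ 9946 billion.

$9,946 billion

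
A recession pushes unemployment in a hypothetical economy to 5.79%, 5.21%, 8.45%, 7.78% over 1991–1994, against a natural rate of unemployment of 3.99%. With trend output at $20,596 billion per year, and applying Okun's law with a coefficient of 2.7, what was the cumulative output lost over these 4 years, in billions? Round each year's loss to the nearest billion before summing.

Year 1991: gap = -2.7 × (5.79 - 3.99) = -4.86%, loss ≈ 20596 × 4.86/100 ≈ 1001.
Year 1992: gap = -2.7 × (5.21 - 3.99) = -3.294%, loss ≈ 20596 × 3.294/100 ≈ 678.
Year 1993: gap = -2.7 × (8.45 - 3.99) = -12.042%, loss ≈ 20596 × 12.042/100 ≈ 2480.
Year 1994: gap = -2.7 × (7.78 - 3.99) = -10.233%, loss ≈ 20596 × 10.233/100 ≈ 2108.
Total lost output = 1001 + 678 + 2480 + 2108 = 6267 billion.

$6,267 billion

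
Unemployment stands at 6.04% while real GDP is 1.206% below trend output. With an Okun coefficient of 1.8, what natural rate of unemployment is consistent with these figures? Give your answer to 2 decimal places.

From Okun's law, u - u* = -(output gap)/β = -(-1.206)/1.8 = 0.67 points.
So u* = 6.04 - 0.67 = 5.37%.

5.37%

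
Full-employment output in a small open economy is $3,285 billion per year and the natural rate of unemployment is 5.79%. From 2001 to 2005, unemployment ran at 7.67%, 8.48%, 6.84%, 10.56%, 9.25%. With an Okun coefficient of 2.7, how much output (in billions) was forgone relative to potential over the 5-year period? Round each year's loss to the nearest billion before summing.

$1,229 billion

Year 2001: gap = -2.7 × (7.67 - 5.79) = -5.076%, loss ≈ 3285 × 5.076/100 ≈ 167.
Year 2002: gap = -2.7 × (8.48 - 5.79) = -7.263%, loss ≈ 3285 × 7.263/100 ≈ 239.
Year 2003: gap = -2.7 × (6.84 - 5.79) = -2.835%, loss ≈ 3285 × 2.835/100 ≈ 93.
Year 2004: gap = -2.7 × (10.56 - 5.79) = -12.879%, loss ≈ 3285 × 12.879/100 ≈ 423.
Year 2005: gap = -2.7 × (9.25 - 5.79) = -9.342%, loss ≈ 3285 × 9.342/100 ≈ 307.
Total lost output = 167 + 239 + 93 + 423 + 307 = 1229 billion.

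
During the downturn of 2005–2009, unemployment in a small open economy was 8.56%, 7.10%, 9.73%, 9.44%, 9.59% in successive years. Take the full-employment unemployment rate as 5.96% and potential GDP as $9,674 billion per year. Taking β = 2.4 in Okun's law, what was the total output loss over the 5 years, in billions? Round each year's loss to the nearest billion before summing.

$3,395 billion

Year 2005: gap = -2.4 × (8.56 - 5.96) = -6.24%, loss ≈ 9674 × 6.24/100 ≈ 604.
Year 2006: gap = -2.4 × (7.1 - 5.96) = -2.736%, loss ≈ 9674 × 2.736/100 ≈ 265.
Year 2007: gap = -2.4 × (9.73 - 5.96) = -9.048%, loss ≈ 9674 × 9.048/100 ≈ 875.
Year 2008: gap = -2.4 × (9.44 - 5.96) = -8.352%, loss ≈ 9674 × 8.352/100 ≈ 808.
Year 2009: gap = -2.4 × (9.59 - 5.96) = -8.712%, loss ≈ 9674 × 8.712/100 ≈ 843.
Total lost output = 604 + 265 + 875 + 808 + 843 = 3395 billion.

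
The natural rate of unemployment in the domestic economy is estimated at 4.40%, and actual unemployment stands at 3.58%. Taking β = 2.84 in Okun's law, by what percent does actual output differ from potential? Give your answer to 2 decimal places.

The unemployment gap is 3.58 - 4.4 = -0.82 percentage points.
Okun's law gives an output gap of -2.84 × (-0.82) = 2.3288%, i.e. 2.33% above potential.

2.33%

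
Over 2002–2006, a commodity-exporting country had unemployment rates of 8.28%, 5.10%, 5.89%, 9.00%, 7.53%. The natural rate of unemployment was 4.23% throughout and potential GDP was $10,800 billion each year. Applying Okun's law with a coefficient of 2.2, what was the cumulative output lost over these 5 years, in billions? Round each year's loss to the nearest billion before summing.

Year 2002: gap = -2.2 × (8.28 - 4.23) = -8.91%, loss ≈ 10800 × 8.91/100 ≈ 962.
Year 2003: gap = -2.2 × (5.1 - 4.23) = -1.914%, loss ≈ 10800 × 1.914/100 ≈ 207.
Year 2004: gap = -2.2 × (5.89 - 4.23) = -3.652%, loss ≈ 10800 × 3.652/100 ≈ 394.
Year 2005: gap = -2.2 × (9 - 4.23) = -10.494%, loss ≈ 10800 × 10.494/100 ≈ 1133.
Year 2006: gap = -2.2 × (7.53 - 4.23) = -7.26%, loss ≈ 10800 × 7.26/100 ≈ 784.
Total lost output = 962 + 207 + 394 + 1133 + 784 = 3480 billion.

$3,480 billion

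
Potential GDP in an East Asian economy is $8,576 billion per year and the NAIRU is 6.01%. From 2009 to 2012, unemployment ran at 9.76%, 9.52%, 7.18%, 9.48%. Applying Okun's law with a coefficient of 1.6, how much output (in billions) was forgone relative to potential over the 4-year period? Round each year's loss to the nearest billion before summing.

Year 2009: gap = -1.6 × (9.76 - 6.01) = -6%, loss ≈ 8576 × 6/100 ≈ 515.
Year 2010: gap = -1.6 × (9.52 - 6.01) = -5.616%, loss ≈ 8576 × 5.616/100 ≈ 482.
Year 2011: gap = -1.6 × (7.18 - 6.01) = -1.872%, loss ≈ 8576 × 1.872/100 ≈ 161.
Year 2012: gap = -1.6 × (9.48 - 6.01) = -5.552%, loss ≈ 8576 × 5.552/100 ≈ 476.
Total lost output = 515 + 482 + 161 + 476 = 1634 billion.

$1,634 billion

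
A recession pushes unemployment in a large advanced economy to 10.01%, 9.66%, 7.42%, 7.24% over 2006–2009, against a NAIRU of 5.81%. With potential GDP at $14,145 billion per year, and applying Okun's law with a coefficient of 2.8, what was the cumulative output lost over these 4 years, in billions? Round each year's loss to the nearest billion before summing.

$4,392 billion

Year 2006: gap = -2.8 × (10.01 - 5.81) = -11.76%, loss ≈ 14145 × 11.76/100 ≈ 1663.
Year 2007: gap = -2.8 × (9.66 - 5.81) = -10.78%, loss ≈ 14145 × 10.78/100 ≈ 1525.
Year 2008: gap = -2.8 × (7.42 - 5.81) = -4.508%, loss ≈ 14145 × 4.508/100 ≈ 638.
Year 2009: gap = -2.8 × (7.24 - 5.81) = -4.004%, loss ≈ 14145 × 4.004/100 ≈ 566.
Total lost output = 1663 + 1525 + 638 + 566 = 4392 billion.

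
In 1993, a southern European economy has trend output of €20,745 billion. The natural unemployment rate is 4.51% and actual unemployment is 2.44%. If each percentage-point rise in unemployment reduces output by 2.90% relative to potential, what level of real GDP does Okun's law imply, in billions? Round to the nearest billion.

Unemployment gap = 2.44 - 4.51 = -2.07 points, so the output gap is -2.9 × (-2.07) = 6.003%.
Actual GDP = 20745 × (1 + 6.003/100) = 20745 × 1.06003 ≈ 21990 billion.

€21,990 billion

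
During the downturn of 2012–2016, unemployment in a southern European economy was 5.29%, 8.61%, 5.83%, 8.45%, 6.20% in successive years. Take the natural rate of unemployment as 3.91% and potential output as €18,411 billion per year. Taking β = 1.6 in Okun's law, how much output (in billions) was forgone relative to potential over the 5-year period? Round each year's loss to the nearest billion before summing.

Year 2012: gap = -1.6 × (5.29 - 3.91) = -2.208%, loss ≈ 18411 × 2.208/100 ≈ 407.
Year 2013: gap = -1.6 × (8.61 - 3.91) = -7.52%, loss ≈ 18411 × 7.52/100 ≈ 1385.
Year 2014: gap = -1.6 × (5.83 - 3.91) = -3.072%, loss ≈ 18411 × 3.072/100 ≈ 566.
Year 2015: gap = -1.6 × (8.45 - 3.91) = -7.264%, loss ≈ 18411 × 7.264/100 ≈ 1337.
Year 2016: gap = -1.6 × (6.2 - 3.91) = -3.664%, loss ≈ 18411 × 3.664/100 ≈ 675.
Total lost output = 407 + 1385 + 566 + 1337 + 675 = 4370 billion.

€4,370 billion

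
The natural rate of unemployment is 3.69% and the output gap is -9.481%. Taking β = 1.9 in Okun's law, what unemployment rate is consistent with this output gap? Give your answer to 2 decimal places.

8.68%

From Okun's law, u - u* = -(output gap)/β = -(-9.481)/1.9 = 4.99 points.
So u = 3.69 + 4.99 = 8.68%.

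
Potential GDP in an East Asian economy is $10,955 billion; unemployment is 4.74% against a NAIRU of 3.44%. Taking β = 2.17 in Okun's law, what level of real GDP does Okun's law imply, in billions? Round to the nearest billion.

Unemployment gap = 4.74 - 3.44 = 1.3 points, so the output gap is -2.17 × 1.3 = -2.821%.
Actual GDP = 10955 × (1 - 2.821/100) = 10955 × 0.97179 ≈ 10646 billion.

$10,646 billion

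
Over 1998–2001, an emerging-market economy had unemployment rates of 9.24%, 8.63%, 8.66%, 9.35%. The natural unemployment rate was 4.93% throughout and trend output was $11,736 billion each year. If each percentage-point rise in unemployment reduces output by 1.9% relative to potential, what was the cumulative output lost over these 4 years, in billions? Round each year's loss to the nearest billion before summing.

Year 1998: gap = -1.9 × (9.24 - 4.93) = -8.189%, loss ≈ 11736 × 8.189/100 ≈ 961.
Year 1999: gap = -1.9 × (8.63 - 4.93) = -7.03%, loss ≈ 11736 × 7.03/100 ≈ 825.
Year 2000: gap = -1.9 × (8.66 - 4.93) = -7.087%, loss ≈ 11736 × 7.087/100 ≈ 832.
Year 2001: gap = -1.9 × (9.35 - 4.93) = -8.398%, loss ≈ 11736 × 8.398/100 ≈ 986.
Total lost output = 961 + 825 + 832 + 986 = 3604 billion.

$3,604 billion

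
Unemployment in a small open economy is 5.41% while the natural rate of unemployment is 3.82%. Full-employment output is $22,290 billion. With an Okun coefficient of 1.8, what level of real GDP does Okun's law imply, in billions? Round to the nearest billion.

Unemployment gap = 5.41 - 3.82 = 1.59 points, so the output gap is -1.8 × 1.59 = -2.862%.
Actual GDP = 22290 × (1 - 2.862/100) = 22290 × 0.97138 ≈ 21652 billion.

$21,652 billion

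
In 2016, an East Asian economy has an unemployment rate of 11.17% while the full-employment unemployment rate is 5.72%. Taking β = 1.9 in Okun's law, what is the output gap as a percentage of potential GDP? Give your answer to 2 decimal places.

-10.36%

The unemployment gap is 11.17 - 5.72 = 5.45 percentage points.
Okun's law gives an output gap of -1.9 × 5.45 = -10.355%, i.e. 10.36% below potential.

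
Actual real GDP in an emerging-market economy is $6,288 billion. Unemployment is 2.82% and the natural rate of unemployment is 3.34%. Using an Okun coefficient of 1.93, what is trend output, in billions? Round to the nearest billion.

$6,226 billion

Unemployment gap = 2.82 - 3.34 = -0.52 points, so output gap = -1.93 × (-0.52) = 1.0036%.
Since Y = Y* × (1 + gap/100), Y* = 6288/1.010036 ≈ 6226 billion.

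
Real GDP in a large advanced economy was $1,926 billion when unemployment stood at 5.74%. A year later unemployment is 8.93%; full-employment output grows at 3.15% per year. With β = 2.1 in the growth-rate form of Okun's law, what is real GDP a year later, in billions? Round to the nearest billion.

Δu = 8.93 - 5.74 = 3.19 points.
Okun's law (growth form): g_Y = g_Y* - β × Δu = 3.15 - 2.1 × (3.19) = 3.15 - 6.699 = -3.549%.
Real GDP in the next year = 1926 × (1 - 3.549/100) = 1926 × 0.96451 ≈ 1858 billion.

$1,858 billion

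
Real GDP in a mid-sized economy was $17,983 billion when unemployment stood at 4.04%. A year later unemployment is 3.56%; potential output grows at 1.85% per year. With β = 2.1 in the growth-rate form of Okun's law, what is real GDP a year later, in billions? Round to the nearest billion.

Δu = 3.56 - 4.04 = -0.48 points.
Okun's law (growth form): g_Y = g_Y* - β × Δu = 1.85 - 2.1 × (-0.48) = 1.85 + 1.008 = 2.858%.
Real GDP in the next year = 17983 × (1 + 2.858/100) = 17983 × 1.02858 ≈ 18497 billion.

$18,497 billion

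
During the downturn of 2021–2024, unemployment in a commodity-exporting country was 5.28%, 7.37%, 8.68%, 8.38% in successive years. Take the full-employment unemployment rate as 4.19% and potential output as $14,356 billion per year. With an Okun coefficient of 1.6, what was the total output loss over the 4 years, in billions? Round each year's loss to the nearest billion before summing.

Year 2021: gap = -1.6 × (5.28 - 4.19) = -1.744%, loss ≈ 14356 × 1.744/100 ≈ 250.
Year 2022: gap = -1.6 × (7.37 - 4.19) = -5.088%, loss ≈ 14356 × 5.088/100 ≈ 730.
Year 2023: gap = -1.6 × (8.68 - 4.19) = -7.184%, loss ≈ 14356 × 7.184/100 ≈ 1031.
Year 2024: gap = -1.6 × (8.38 - 4.19) = -6.704%, loss ≈ 14356 × 6.704/100 ≈ 962.
Total lost output = 250 + 730 + 1031 + 962 = 2973 billion.

$2,973 billion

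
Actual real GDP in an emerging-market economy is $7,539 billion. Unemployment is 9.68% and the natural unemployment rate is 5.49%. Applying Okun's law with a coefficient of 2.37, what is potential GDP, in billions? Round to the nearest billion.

Unemployment gap = 9.68 - 5.49 = 4.19 points, so output gap = -2.37 × 4.19 = -9.9303%.
Since Y = Y* × (1 + gap/100), Y* = 7539/0.900697 ≈ 8370 billion.

$8,370 billion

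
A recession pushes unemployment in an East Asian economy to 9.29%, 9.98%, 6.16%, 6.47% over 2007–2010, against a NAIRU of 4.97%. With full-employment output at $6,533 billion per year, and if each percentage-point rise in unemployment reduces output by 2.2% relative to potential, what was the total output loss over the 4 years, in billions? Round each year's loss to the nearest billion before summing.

Year 2007: gap = -2.2 × (9.29 - 4.97) = -9.504%, loss ≈ 6533 × 9.504/100 ≈ 621.
Year 2008: gap = -2.2 × (9.98 - 4.97) = -11.022%, loss ≈ 6533 × 11.022/100 ≈ 720.
Year 2009: gap = -2.2 × (6.16 - 4.97) = -2.618%, loss ≈ 6533 × 2.618/100 ≈ 171.
Year 2010: gap = -2.2 × (6.47 - 4.97) = -3.3%, loss ≈ 6533 × 3.3/100 ≈ 216.
Total lost output = 621 + 720 + 171 + 216 = 1728 billion.

$1,728 billion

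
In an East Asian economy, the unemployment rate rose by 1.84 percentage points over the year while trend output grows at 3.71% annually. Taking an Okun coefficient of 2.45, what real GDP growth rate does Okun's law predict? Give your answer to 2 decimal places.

Growth-rate Okun's law: g_Y = g_Y* - β × Δu.
g_Y = 3.71 - 2.45 × (1.84) = 3.71 - 4.508 = -0.798%, i.e. -0.80% to 2 d.p.

-0.80%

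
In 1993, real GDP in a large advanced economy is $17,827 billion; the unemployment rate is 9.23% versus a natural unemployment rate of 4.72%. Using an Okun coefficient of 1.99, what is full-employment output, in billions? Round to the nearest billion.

Unemployment gap = 9.23 - 4.72 = 4.51 points, so output gap = -1.99 × 4.51 = -8.9749%.
Since Y = Y* × (1 + gap/100), Y* = 17827/0.910251 ≈ 19585 billion.

$19,585 billion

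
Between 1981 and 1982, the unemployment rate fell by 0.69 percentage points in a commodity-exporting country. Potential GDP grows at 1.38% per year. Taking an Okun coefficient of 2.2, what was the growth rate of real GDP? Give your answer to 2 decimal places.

Growth-rate Okun's law: g_Y = g_Y* - β × Δu.
g_Y = 1.38 - 2.2 × (-0.69) = 1.38 + 1.518 = 2.898%, i.e. 2.90% to 2 d.p.

2.90%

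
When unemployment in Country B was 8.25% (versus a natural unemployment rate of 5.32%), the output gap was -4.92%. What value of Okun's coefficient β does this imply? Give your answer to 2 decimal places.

Okun's law: output gap = -β × (u - u*).
-4.92 = -β × (8.25 - 5.32) = -β × 2.93, so β = 4.92/2.93 = 1.68.

β ≈ 1.68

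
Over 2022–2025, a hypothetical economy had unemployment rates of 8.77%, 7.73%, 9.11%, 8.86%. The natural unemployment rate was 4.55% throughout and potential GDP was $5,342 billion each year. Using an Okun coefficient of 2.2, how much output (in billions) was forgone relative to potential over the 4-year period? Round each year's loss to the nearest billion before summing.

$1,913 billion

Year 2022: gap = -2.2 × (8.77 - 4.55) = -9.284%, loss ≈ 5342 × 9.284/100 ≈ 496.
Year 2023: gap = -2.2 × (7.73 - 4.55) = -6.996%, loss ≈ 5342 × 6.996/100 ≈ 374.
Year 2024: gap = -2.2 × (9.11 - 4.55) = -10.032%, loss ≈ 5342 × 10.032/100 ≈ 536.
Year 2025: gap = -2.2 × (8.86 - 4.55) = -9.482%, loss ≈ 5342 × 9.482/100 ≈ 507.
Total lost output = 496 + 374 + 536 + 507 = 1913 billion.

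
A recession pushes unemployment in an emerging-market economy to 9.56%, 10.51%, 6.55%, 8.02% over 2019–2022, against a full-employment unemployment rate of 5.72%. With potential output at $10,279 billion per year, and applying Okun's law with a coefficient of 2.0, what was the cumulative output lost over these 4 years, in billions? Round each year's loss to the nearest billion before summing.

Year 2019: gap = -2.0 × (9.56 - 5.72) = -7.68%, loss ≈ 10279 × 7.68/100 ≈ 789.
Year 2020: gap = -2.0 × (10.51 - 5.72) = -9.58%, loss ≈ 10279 × 9.58/100 ≈ 985.
Year 2021: gap = -2.0 × (6.55 - 5.72) = -1.66%, loss ≈ 10279 × 1.66/100 ≈ 171.
Year 2022: gap = -2.0 × (8.02 - 5.72) = -4.6%, loss ≈ 10279 × 4.6/100 ≈ 473.
Total lost output = 789 + 985 + 171 + 473 = 2418 billion.

$2,418 billion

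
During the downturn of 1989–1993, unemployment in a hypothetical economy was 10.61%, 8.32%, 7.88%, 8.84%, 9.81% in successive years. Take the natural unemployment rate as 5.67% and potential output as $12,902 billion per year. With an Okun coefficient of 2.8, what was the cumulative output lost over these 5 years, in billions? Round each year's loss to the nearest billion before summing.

$6,181 billion

Year 1989: gap = -2.8 × (10.61 - 5.67) = -13.832%, loss ≈ 12902 × 13.832/100 ≈ 1785.
Year 1990: gap = -2.8 × (8.32 - 5.67) = -7.42%, loss ≈ 12902 × 7.42/100 ≈ 957.
Year 1991: gap = -2.8 × (7.88 - 5.67) = -6.188%, loss ≈ 12902 × 6.188/100 ≈ 798.
Year 1992: gap = -2.8 × (8.84 - 5.67) = -8.876%, loss ≈ 12902 × 8.876/100 ≈ 1145.
Year 1993: gap = -2.8 × (9.81 - 5.67) = -11.592%, loss ≈ 12902 × 11.592/100 ≈ 1496.
Total lost output = 1785 + 957 + 798 + 1145 + 1496 = 6181 billion.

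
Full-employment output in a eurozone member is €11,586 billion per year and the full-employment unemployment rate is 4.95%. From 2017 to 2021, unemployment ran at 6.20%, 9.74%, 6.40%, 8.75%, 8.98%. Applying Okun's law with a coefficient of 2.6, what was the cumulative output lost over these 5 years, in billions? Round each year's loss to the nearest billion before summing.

€4,616 billion

Year 2017: gap = -2.6 × (6.2 - 4.95) = -3.25%, loss ≈ 11586 × 3.25/100 ≈ 377.
Year 2018: gap = -2.6 × (9.74 - 4.95) = -12.454%, loss ≈ 11586 × 12.454/100 ≈ 1443.
Year 2019: gap = -2.6 × (6.4 - 4.95) = -3.77%, loss ≈ 11586 × 3.77/100 ≈ 437.
Year 2020: gap = -2.6 × (8.75 - 4.95) = -9.88%, loss ≈ 11586 × 9.88/100 ≈ 1145.
Year 2021: gap = -2.6 × (8.98 - 4.95) = -10.478%, loss ≈ 11586 × 10.478/100 ≈ 1214.
Total lost output = 377 + 1443 + 437 + 1145 + 1214 = 4616 billion.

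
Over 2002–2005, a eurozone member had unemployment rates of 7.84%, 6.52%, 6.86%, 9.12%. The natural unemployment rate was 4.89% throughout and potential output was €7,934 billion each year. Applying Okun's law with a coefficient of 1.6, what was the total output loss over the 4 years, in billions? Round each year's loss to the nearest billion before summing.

€1,368 billion

Year 2002: gap = -1.6 × (7.84 - 4.89) = -4.72%, loss ≈ 7934 × 4.72/100 ≈ 374.
Year 2003: gap = -1.6 × (6.52 - 4.89) = -2.608%, loss ≈ 7934 × 2.608/100 ≈ 207.
Year 2004: gap = -1.6 × (6.86 - 4.89) = -3.152%, loss ≈ 7934 × 3.152/100 ≈ 250.
Year 2005: gap = -1.6 × (9.12 - 4.89) = -6.768%, loss ≈ 7934 × 6.768/100 ≈ 537.
Total lost output = 374 + 207 + 250 + 537 = 1368 billion.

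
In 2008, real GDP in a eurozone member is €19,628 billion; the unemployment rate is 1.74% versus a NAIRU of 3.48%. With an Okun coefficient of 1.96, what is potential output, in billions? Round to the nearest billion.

Unemployment gap = 1.74 - 3.48 = -1.74 points, so output gap = -1.96 × (-1.74) = 3.4104%.
Since Y = Y* × (1 + gap/100), Y* = 19628/1.034104 ≈ 18981 billion.

€18,981 billion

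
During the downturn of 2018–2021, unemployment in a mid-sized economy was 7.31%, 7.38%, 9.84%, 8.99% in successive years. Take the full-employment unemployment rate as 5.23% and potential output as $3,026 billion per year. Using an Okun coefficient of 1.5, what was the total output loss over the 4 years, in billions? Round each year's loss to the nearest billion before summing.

$572 billion

Year 2018: gap = -1.5 × (7.31 - 5.23) = -3.12%, loss ≈ 3026 × 3.12/100 ≈ 94.
Year 2019: gap = -1.5 × (7.38 - 5.23) = -3.225%, loss ≈ 3026 × 3.225/100 ≈ 98.
Year 2020: gap = -1.5 × (9.84 - 5.23) = -6.915%, loss ≈ 3026 × 6.915/100 ≈ 209.
Year 2021: gap = -1.5 × (8.99 - 5.23) = -5.64%, loss ≈ 3026 × 5.64/100 ≈ 171.
Total lost output = 94 + 98 + 209 + 171 = 572 billion.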